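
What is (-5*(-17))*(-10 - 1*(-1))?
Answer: -765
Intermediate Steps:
(-5*(-17))*(-10 - 1*(-1)) = 85*(-10 + 1) = 85*(-9) = -765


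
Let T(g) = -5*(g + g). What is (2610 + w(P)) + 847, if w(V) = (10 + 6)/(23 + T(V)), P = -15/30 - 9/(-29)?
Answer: 1248209/361 ≈ 3457.6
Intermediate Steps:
T(g) = -10*g
P = -11/58 (P = -15*1/30 - 9*(-1/29) = -½ + 9/29 = -11/58 ≈ -0.18966)
w(V) = 16/(23 - 10*V) (w(V) = (10 + 6)/(23 - 10*V) = 16/(23 - 10*V))
(2610 + w(P)) + 847 = (2610 - 16/(-23 + 10*(-11/58))) + 847 = (2610 - 16/(-23 - 55/29)) + 847 = (2610 - 16/(-722/29)) + 847 = (2610 - 16*(-29/722)) + 847 = (2610 + 232/361) + 847 = 942442/361 + 847 = 1248209/361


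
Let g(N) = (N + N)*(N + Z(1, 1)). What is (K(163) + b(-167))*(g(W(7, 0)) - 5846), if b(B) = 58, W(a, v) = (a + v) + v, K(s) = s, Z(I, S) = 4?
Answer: -1257932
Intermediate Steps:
W(a, v) = a + 2*v
g(N) = 2*N*(4 + N) (g(N) = (N + N)*(N + 4) = (2*N)*(4 + N) = 2*N*(4 + N))
(K(163) + b(-167))*(g(W(7, 0)) - 5846) = (163 + 58)*(2*(7 + 2*0)*(4 + (7 + 2*0)) - 5846) = 221*(2*(7 + 0)*(4 + (7 + 0)) - 5846) = 221*(2*7*(4 + 7) - 5846) = 221*(2*7*11 - 5846) = 221*(154 - 5846) = 221*(-5692) = -1257932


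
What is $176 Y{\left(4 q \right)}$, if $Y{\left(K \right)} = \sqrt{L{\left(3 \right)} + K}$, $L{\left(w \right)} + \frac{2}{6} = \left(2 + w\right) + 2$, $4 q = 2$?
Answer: $\frac{176 \sqrt{78}}{3} \approx 518.13$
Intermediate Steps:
$q = \frac{1}{2}$ ($q = \frac{1}{4} \cdot 2 = \frac{1}{2} \approx 0.5$)
$L{\left(w \right)} = \frac{11}{3} + w$ ($L{\left(w \right)} = - \frac{1}{3} + \left(\left(2 + w\right) + 2\right) = - \frac{1}{3} + \left(4 + w\right) = \frac{11}{3} + w$)
$Y{\left(K \right)} = \sqrt{\frac{20}{3} + K}$ ($Y{\left(K \right)} = \sqrt{\left(\frac{11}{3} + 3\right) + K} = \sqrt{\frac{20}{3} + K}$)
$176 Y{\left(4 q \right)} = 176 \frac{\sqrt{60 + 9 \cdot 4 \cdot \frac{1}{2}}}{3} = 176 \frac{\sqrt{60 + 9 \cdot 2}}{3} = 176 \frac{\sqrt{60 + 18}}{3} = 176 \frac{\sqrt{78}}{3} = \frac{176 \sqrt{78}}{3}$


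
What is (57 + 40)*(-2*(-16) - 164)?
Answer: -12804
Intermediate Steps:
(57 + 40)*(-2*(-16) - 164) = 97*(32 - 164) = 97*(-132) = -12804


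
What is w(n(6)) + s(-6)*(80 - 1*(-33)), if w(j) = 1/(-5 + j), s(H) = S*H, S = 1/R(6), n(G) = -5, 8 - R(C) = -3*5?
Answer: -6803/230 ≈ -29.578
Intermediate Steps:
R(C) = 23 (R(C) = 8 - (-3)*5 = 8 - 1*(-15) = 8 + 15 = 23)
S = 1/23 ≈ 0.043478
s(H) = H/23
w(n(6)) + s(-6)*(80 - 1*(-33)) = 1/(-5 - 5) + ((1/23)*(-6))*(80 - 1*(-33)) = 1/(-10) - 6*(80 + 33)/23 = -⅒ - 6/23*113 = -⅒ - 678/23 = -6803/230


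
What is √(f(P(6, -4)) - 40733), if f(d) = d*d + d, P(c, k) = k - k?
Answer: 23*I*√77 ≈ 201.82*I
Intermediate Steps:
P(c, k) = 0
f(d) = d + d² (f(d) = d² + d = d + d²)
√(f(P(6, -4)) - 40733) = √(0*(1 + 0) - 40733) = √(0*1 - 40733) = √(0 - 40733) = √(-40733) = 23*I*√77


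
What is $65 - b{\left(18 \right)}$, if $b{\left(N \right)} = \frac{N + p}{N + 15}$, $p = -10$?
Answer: $\frac{2137}{33} \approx 64.758$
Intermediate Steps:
$b{\left(N \right)} = \frac{-10 + N}{15 + N}$ ($b{\left(N \right)} = \frac{N - 10}{N + 15} = \frac{-10 + N}{15 + N}$)
$65 - b{\left(18 \right)} = 65 - \frac{-10 + 18}{15 + 18} = 65 - \frac{1}{33} \cdot 8 = 65 - \frac{8}{33} = \frac{2137}{33}$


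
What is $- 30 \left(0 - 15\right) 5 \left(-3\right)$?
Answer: $-6750$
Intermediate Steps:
$- 30 \left(0 - 15\right) 5 \left(-3\right) = \left(-30\right) \left(-15\right) \left(-15\right) = 450 \left(-15\right) = -6750$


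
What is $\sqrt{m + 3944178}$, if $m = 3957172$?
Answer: $5 \sqrt{316054} \approx 2810.9$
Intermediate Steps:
$\sqrt{m + 3944178} = \sqrt{3957172 + 3944178} = \sqrt{7901350} = 5 \sqrt{316054}$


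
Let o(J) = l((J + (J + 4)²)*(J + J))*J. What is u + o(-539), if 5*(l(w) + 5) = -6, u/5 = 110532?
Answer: 2780009/5 ≈ 5.5600e+5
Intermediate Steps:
u = 552660 (u = 5*110532 = 552660)
l(w) = -31/5 (l(w) = -5 + (⅕)*(-6) = -5 - 6/5 = -31/5)
o(J) = -31*J/5
u + o(-539) = 552660 - 31/5*(-539) = 552660 + 16709/5 = 2780009/5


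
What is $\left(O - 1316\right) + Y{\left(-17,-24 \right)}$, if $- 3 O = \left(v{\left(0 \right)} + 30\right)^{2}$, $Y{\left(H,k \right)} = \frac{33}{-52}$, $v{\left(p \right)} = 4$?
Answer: $- \frac{265507}{156} \approx -1702.0$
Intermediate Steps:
$Y{\left(H,k \right)} = - \frac{33}{52}$ ($Y{\left(H,k \right)} = 33 \left(- \frac{1}{52}\right) = - \frac{33}{52}$)
$O = - \frac{1156}{3}$ ($O = - \frac{\left(4 + 30\right)^{2}}{3} = - \frac{34^{2}}{3} = \left(- \frac{1}{3}\right) 1156 = - \frac{1156}{3} \approx -385.33$)
$\left(O - 1316\right) + Y{\left(-17,-24 \right)} = \left(- \frac{1156}{3} - 1316\right) - \frac{33}{52} = - \frac{5104}{3} - \frac{33}{52} = - \frac{265507}{156}$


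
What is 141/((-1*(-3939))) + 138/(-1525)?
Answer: -109519/2002325 ≈ -0.054696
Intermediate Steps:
141/((-1*(-3939))) + 138/(-1525) = 141/3939 + 138*(-1/1525) = 141*(1/3939) - 138/1525 = 47/1313 - 138/1525 = -109519/2002325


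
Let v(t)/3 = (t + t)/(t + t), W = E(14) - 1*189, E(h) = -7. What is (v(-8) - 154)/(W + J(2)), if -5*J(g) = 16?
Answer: 755/996 ≈ 0.75803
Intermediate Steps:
W = -196 (W = -7 - 1*189 = -7 - 189 = -196)
J(g) = -16/5 (J(g) = -⅕*16 = -16/5)
v(t) = 3 (v(t) = 3*((t + t)/(t + t)) = 3*((2*t)/((2*t))) = 3*((2*t)*(1/(2*t))) = 3*1 = 3)
(v(-8) - 154)/(W + J(2)) = (3 - 154)/(-196 - 16/5) = -151/(-996/5) = -151*(-5/996) = 755/996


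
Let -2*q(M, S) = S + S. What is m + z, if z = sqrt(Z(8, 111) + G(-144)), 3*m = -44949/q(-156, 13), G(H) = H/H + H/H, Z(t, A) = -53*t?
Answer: 14983/13 + I*sqrt(422) ≈ 1152.5 + 20.543*I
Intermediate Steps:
q(M, S) = -S (q(M, S) = -(S + S)/2 = -S)
G(H) = 2 (G(H) = 1 + 1 = 2)
m = 14983/13 (m = (-44949/((-1*13)))/3 = (-44949/(-13))/3 = (-44949*(-1/13))/3 = (1/3)*(44949/13) = 14983/13 ≈ 1152.5)
z = I*sqrt(422) (z = sqrt(-53*8 + 2) = sqrt(-424 + 2) = sqrt(-422) = I*sqrt(422) ≈ 20.543*I)
m + z = 14983/13 + I*sqrt(422)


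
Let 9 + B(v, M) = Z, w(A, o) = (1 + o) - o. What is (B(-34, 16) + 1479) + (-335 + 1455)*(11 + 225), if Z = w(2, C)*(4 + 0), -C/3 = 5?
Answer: 265794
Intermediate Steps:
C = -15 (C = -3*5 = -15)
w(A, o) = 1
Z = 4 (Z = 1*(4 + 0) = 1*4 = 4)
B(v, M) = -5 (B(v, M) = -9 + 4 = -5)
(B(-34, 16) + 1479) + (-335 + 1455)*(11 + 225) = (-5 + 1479) + (-335 + 1455)*(11 + 225) = 1474 + 1120*236 = 1474 + 264320 = 265794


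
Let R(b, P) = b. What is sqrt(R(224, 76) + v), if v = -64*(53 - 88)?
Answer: 4*sqrt(154) ≈ 49.639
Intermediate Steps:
v = 2240 (v = -64*(-35) = 2240)
sqrt(R(224, 76) + v) = sqrt(224 + 2240) = sqrt(2464) = 4*sqrt(154)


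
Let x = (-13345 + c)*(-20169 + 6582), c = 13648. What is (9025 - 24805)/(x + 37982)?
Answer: 15780/4078879 ≈ 0.0038687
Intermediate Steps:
x = -4116861 (x = (-13345 + 13648)*(-20169 + 6582) = 303*(-13587) = -4116861)
(9025 - 24805)/(x + 37982) = (9025 - 24805)/(-4116861 + 37982) = -15780/(-4078879) = -15780*(-1/4078879) = 15780/4078879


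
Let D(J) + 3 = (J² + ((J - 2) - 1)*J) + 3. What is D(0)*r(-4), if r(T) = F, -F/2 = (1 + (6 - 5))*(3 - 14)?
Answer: 0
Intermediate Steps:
F = 44 (F = -2*(1 + (6 - 5))*(3 - 14) = -2*(1 + 1)*(-11) = -4*(-11) = -2*(-22) = 44)
r(T) = 44
D(J) = J² + J*(-3 + J) (D(J) = -3 + ((J² + ((J - 2) - 1)*J) + 3) = -3 + ((J² + ((-2 + J) - 1)*J) + 3) = -3 + ((J² + (-3 + J)*J) + 3) = -3 + ((J² + J*(-3 + J)) + 3) = -3 + (3 + J² + J*(-3 + J)) = J² + J*(-3 + J))
D(0)*r(-4) = (0*(-3 + 2*0))*44 = (0*(-3 + 0))*44 = (0*(-3))*44 = 0*44 = 0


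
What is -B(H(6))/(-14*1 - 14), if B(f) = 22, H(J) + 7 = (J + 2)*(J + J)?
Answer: 11/14 ≈ 0.78571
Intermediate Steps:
H(J) = -7 + 2*J*(2 + J) (H(J) = -7 + (J + 2)*(J + J) = -7 + (2 + J)*(2*J) = -7 + 2*J*(2 + J))
-B(H(6))/(-14*1 - 14) = -22/(-14*1 - 14) = -22/(-14 - 14) = -22/(-28) = -22*(-1)/28 = -1*(-11/14) = 11/14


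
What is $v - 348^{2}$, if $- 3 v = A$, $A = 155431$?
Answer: $- \frac{518743}{3} \approx -1.7291 \cdot 10^{5}$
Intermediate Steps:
$v = - \frac{155431}{3}$ ($v = \left(- \frac{1}{3}\right) 155431 = - \frac{155431}{3} \approx -51810.0$)
$v - 348^{2} = - \frac{155431}{3} - 348^{2} = - \frac{155431}{3} - 121104 = - \frac{518743}{3}$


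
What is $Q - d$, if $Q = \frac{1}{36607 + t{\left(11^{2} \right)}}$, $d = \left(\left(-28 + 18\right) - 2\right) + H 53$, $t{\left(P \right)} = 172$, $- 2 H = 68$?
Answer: $\frac{66717107}{36779} \approx 1814.0$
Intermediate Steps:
$H = -34$ ($H = \left(- \frac{1}{2}\right) 68 = -34$)
$d = -1814$ ($d = \left(\left(-28 + 18\right) - 2\right) - 1802 = \left(-10 - 2\right) - 1802 = -12 - 1802 = -1814$)
$Q = \frac{1}{36779}$ ($Q = \frac{1}{36607 + 172} = \frac{1}{36779} \approx 2.7189 \cdot 10^{-5}$)
$Q - d = \frac{1}{36779} - -1814 = \frac{1}{36779} + 1814 = \frac{66717107}{36779}$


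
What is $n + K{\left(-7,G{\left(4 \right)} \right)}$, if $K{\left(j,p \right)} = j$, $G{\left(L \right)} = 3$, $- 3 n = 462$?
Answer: $-161$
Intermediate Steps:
$n = -154$ ($n = \left(- \frac{1}{3}\right) 462 = -154$)
$n + K{\left(-7,G{\left(4 \right)} \right)} = -154 - 7 = -161$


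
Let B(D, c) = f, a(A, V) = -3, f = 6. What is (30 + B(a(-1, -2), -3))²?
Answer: 1296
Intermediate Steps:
B(D, c) = 6
(30 + B(a(-1, -2), -3))² = (30 + 6)² = 36² = 1296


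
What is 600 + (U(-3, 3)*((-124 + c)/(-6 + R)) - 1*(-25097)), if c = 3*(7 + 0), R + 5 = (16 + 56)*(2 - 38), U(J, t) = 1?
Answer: 66889394/2603 ≈ 25697.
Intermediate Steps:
R = -2597 (R = -5 + (16 + 56)*(2 - 38) = -5 + 72*(-36) = -5 - 2592 = -2597)
c = 21 (c = 3*7 = 21)
600 + (U(-3, 3)*((-124 + c)/(-6 + R)) - 1*(-25097)) = 600 + (1*((-124 + 21)/(-6 - 2597)) - 1*(-25097)) = 600 + (1*(-103/(-2603)) + 25097) = 600 + (1*(-103*(-1/2603)) + 25097) = 600 + (1*(103/2603) + 25097) = 600 + (103/2603 + 25097) = 600 + 65327594/2603 = 66889394/2603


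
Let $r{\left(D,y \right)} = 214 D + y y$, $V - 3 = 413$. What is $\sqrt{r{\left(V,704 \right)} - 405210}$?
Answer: $\sqrt{179430} \approx 423.59$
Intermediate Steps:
$V = 416$ ($V = 3 + 413 = 416$)
$r{\left(D,y \right)} = y^{2} + 214 D$ ($r{\left(D,y \right)} = 214 D + y^{2} = y^{2} + 214 D$)
$\sqrt{r{\left(V,704 \right)} - 405210} = \sqrt{\left(704^{2} + 214 \cdot 416\right) - 405210} = \sqrt{\left(495616 + 89024\right) - 405210} = \sqrt{584640 - 405210} = \sqrt{179430}$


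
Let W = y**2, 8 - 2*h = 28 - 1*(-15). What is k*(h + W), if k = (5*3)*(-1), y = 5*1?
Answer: -225/2 ≈ -112.50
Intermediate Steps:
y = 5
h = -35/2 (h = 4 - (28 - 1*(-15))/2 = 4 - (28 + 15)/2 = 4 - 1/2*43 = 4 - 43/2 = -35/2 ≈ -17.500)
W = 25 (W = 5**2 = 25)
k = -15 (k = 15*(-1) = -15)
k*(h + W) = -15*(-35/2 + 25) = -15*15/2 = -225/2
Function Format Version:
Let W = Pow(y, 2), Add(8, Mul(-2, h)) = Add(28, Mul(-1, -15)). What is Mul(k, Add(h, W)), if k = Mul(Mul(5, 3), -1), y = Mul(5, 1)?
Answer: Rational(-225, 2) ≈ -112.50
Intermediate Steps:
y = 5
h = Rational(-35, 2) (h = Add(4, Mul(Rational(-1, 2), Add(28, Mul(-1, -15)))) = Add(4, Mul(Rational(-1, 2), Add(28, 15))) = Add(4, Mul(Rational(-1, 2), 43)) = Add(4, Rational(-43, 2)) = Rational(-35, 2) ≈ -17.500)
W = 25 (W = Pow(5, 2) = 25)
k = -15 (k = Mul(15, -1) = -15)
Mul(k, Add(h, W)) = Mul(-15, Add(Rational(-35, 2), 25)) = Mul(-15, Rational(15, 2)) = Rational(-225, 2)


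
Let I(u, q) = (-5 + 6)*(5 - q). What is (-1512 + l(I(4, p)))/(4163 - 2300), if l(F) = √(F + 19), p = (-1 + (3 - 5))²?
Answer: -56/69 + √15/1863 ≈ -0.80951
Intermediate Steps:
p = 9 (p = (-1 - 2)² = (-3)² = 9)
I(u, q) = 5 - q (I(u, q) = 1*(5 - q) = 5 - q)
l(F) = √(19 + F)
(-1512 + l(I(4, p)))/(4163 - 2300) = (-1512 + √(19 + (5 - 1*9)))/(4163 - 2300) = (-1512 + √(19 + (5 - 9)))/1863 = (-1512 + √(19 - 4))*(1/1863) = (-1512 + √15)*(1/1863) = -56/69 + √15/1863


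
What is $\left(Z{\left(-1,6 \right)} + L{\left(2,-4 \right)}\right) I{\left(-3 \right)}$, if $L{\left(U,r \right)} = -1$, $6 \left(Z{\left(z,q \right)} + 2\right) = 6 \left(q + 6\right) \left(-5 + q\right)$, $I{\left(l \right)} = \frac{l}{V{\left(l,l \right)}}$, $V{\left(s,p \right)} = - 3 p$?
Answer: $-3$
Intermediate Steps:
$I{\left(l \right)} = - \frac{1}{3}$ ($I{\left(l \right)} = \frac{l}{\left(-3\right) l} = l \left(- \frac{1}{3 l}\right) = - \frac{1}{3}$)
$Z{\left(z,q \right)} = -2 + \left(-5 + q\right) \left(6 + q\right)$ ($Z{\left(z,q \right)} = -2 + \frac{6 \left(q + 6\right) \left(-5 + q\right)}{6} = -2 + \frac{6 \left(6 + q\right) \left(-5 + q\right)}{6} = -2 + \frac{6 \left(-5 + q\right) \left(6 + q\right)}{6} = -2 + \left(-5 + q\right) \left(6 + q\right)$)
$\left(Z{\left(-1,6 \right)} + L{\left(2,-4 \right)}\right) I{\left(-3 \right)} = \left(\left(-32 + 6 + 6^{2}\right) - 1\right) \left(- \frac{1}{3}\right) = \left(\left(-32 + 6 + 36\right) - 1\right) \left(- \frac{1}{3}\right) = \left(10 - 1\right) \left(- \frac{1}{3}\right) = 9 \left(- \frac{1}{3}\right) = -3$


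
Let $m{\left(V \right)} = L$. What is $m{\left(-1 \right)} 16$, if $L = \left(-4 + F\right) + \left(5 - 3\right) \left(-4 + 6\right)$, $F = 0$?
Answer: $0$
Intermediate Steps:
$L = 0$ ($L = \left(-4 + 0\right) + \left(5 - 3\right) \left(-4 + 6\right) = -4 + 2 \cdot 2 = -4 + 4 = 0$)
$m{\left(V \right)} = 0$
$m{\left(-1 \right)} 16 = 0 \cdot 16 = 0$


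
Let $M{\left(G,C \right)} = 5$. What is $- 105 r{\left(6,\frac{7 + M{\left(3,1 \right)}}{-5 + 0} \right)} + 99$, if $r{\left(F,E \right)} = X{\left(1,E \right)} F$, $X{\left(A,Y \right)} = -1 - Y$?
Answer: $-783$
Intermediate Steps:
$r{\left(F,E \right)} = F \left(-1 - E\right)$ ($r{\left(F,E \right)} = \left(-1 - E\right) F = F \left(-1 - E\right)$)
$- 105 r{\left(6,\frac{7 + M{\left(3,1 \right)}}{-5 + 0} \right)} + 99 = - 105 \left(\left(-1\right) 6 \left(1 + \frac{7 + 5}{-5 + 0}\right)\right) + 99 = - 105 \left(\left(-1\right) 6 \left(1 + \frac{12}{-5}\right)\right) + 99 = - 105 \left(\left(-1\right) 6 \left(1 + 12 \left(- \frac{1}{5}\right)\right)\right) + 99 = - 105 \left(\left(-1\right) 6 \left(1 - \frac{12}{5}\right)\right) + 99 = - 105 \left(\left(-1\right) 6 \left(- \frac{7}{5}\right)\right) + 99 = \left(-105\right) \frac{42}{5} + 99 = -882 + 99 = -783$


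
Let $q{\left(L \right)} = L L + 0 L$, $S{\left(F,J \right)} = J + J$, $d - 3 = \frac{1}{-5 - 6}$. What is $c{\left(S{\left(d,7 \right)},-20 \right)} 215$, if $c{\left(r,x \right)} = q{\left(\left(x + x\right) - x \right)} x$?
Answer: $-1720000$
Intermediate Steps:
$d = \frac{32}{11}$ ($d = 3 + \frac{1}{-5 - 6} = 3 + \frac{1}{-11} = 3 - \frac{1}{11} = \frac{32}{11} \approx 2.9091$)
$S{\left(F,J \right)} = 2 J$
$q{\left(L \right)} = L^{2}$ ($q{\left(L \right)} = L^{2} + 0 = L^{2}$)
$c{\left(r,x \right)} = x^{3}$ ($c{\left(r,x \right)} = \left(\left(x + x\right) - x\right)^{2} x = \left(2 x - x\right)^{2} x = x^{2} x = x^{3}$)
$c{\left(S{\left(d,7 \right)},-20 \right)} 215 = \left(-20\right)^{3} \cdot 215 = \left(-8000\right) 215 = -1720000$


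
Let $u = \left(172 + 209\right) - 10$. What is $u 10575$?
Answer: $3923325$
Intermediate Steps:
$u = 371$ ($u = 381 - 10 = 371$)
$u 10575 = 371 \cdot 10575 = 3923325$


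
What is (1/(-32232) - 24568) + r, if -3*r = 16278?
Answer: -966766609/32232 ≈ -29994.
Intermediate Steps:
r = -5426 (r = -⅓*16278 = -5426)
(1/(-32232) - 24568) + r = (1/(-32232) - 24568) - 5426 = (-1/32232 - 24568) - 5426 = -791875777/32232 - 5426 = -966766609/32232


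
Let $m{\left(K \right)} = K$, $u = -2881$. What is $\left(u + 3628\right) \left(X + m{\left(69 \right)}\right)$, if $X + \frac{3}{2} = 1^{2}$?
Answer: $\frac{102339}{2} \approx 51170.0$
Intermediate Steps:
$X = - \frac{1}{2}$ ($X = - \frac{3}{2} + 1^{2} = - \frac{3}{2} + 1 = - \frac{1}{2} \approx -0.5$)
$\left(u + 3628\right) \left(X + m{\left(69 \right)}\right) = \left(-2881 + 3628\right) \left(- \frac{1}{2} + 69\right) = 747 \cdot \frac{137}{2} = \frac{102339}{2}$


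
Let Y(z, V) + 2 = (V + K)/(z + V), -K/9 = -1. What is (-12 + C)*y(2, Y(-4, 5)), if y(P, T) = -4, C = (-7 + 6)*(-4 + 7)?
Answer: 60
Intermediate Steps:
C = -3 (C = -1*3 = -3)
K = 9 (K = -9*(-1) = 9)
Y(z, V) = -2 + (9 + V)/(V + z) (Y(z, V) = -2 + (V + 9)/(z + V) = -2 + (9 + V)/(V + z))
(-12 + C)*y(2, Y(-4, 5)) = (-12 - 3)*(-4) = -15*(-4) = 60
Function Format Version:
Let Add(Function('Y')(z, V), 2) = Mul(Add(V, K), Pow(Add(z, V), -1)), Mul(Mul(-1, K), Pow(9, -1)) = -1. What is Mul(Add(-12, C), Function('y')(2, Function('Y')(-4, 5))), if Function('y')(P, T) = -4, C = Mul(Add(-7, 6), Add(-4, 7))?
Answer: 60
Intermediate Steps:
C = -3 (C = Mul(-1, 3) = -3)
K = 9 (K = Mul(-9, -1) = 9)
Function('Y')(z, V) = Add(-2, Mul(Pow(Add(V, z), -1), Add(9, V))) (Function('Y')(z, V) = Add(-2, Mul(Add(V, 9), Pow(Add(z, V), -1))) = Add(-2, Mul(Add(9, V), Pow(Add(V, z), -1))) = Add(-2, Mul(Pow(Add(V, z), -1), Add(9, V))))
Mul(Add(-12, C), Function('y')(2, Function('Y')(-4, 5))) = Mul(Add(-12, -3), -4) = Mul(-15, -4) = 60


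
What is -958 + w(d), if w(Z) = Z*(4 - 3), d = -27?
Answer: -985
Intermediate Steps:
w(Z) = Z (w(Z) = Z*1 = Z)
-958 + w(d) = -958 - 27 = -985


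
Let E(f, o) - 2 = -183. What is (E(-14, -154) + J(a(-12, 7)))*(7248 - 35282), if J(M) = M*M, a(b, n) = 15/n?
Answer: 242325896/49 ≈ 4.9454e+6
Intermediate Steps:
J(M) = M²
E(f, o) = -181 (E(f, o) = 2 - 183 = -181)
(E(-14, -154) + J(a(-12, 7)))*(7248 - 35282) = (-181 + (15/7)²)*(7248 - 35282) = (-181 + (15*(⅐))²)*(-28034) = (-181 + (15/7)²)*(-28034) = (-181 + 225/49)*(-28034) = -8644/49*(-28034) = 242325896/49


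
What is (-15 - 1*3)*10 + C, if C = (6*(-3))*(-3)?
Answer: -126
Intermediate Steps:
C = 54 (C = -18*(-3) = 54)
(-15 - 1*3)*10 + C = (-15 - 1*3)*10 + 54 = (-15 - 3)*10 + 54 = -18*10 + 54 = -180 + 54 = -126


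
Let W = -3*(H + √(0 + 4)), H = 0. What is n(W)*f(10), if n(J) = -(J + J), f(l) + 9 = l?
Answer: 12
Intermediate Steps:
f(l) = -9 + l
W = -6 (W = -3*(0 + √(0 + 4)) = -3*(0 + √4) = -3*(0 + 2) = -3*2 = -6)
n(J) = -2*J
n(W)*f(10) = (-2*(-6))*(-9 + 10) = 12*1 = 12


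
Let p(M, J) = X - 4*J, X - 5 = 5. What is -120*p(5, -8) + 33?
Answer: -5007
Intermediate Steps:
X = 10 (X = 5 + 5 = 10)
p(M, J) = 10 - 4*J
-120*p(5, -8) + 33 = -120*(10 - 4*(-8)) + 33 = -120*(10 + 32) + 33 = -120*42 + 33 = -5040 + 33 = -5007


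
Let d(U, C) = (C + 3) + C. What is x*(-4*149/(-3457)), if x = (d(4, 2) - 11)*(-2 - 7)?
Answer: 21456/3457 ≈ 6.2065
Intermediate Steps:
d(U, C) = 3 + 2*C (d(U, C) = (3 + C) + C = 3 + 2*C)
x = 36 (x = ((3 + 2*2) - 11)*(-2 - 7) = ((3 + 4) - 11)*(-9) = (7 - 11)*(-9) = -4*(-9) = 36)
x*(-4*149/(-3457)) = 36*(-4*149/(-3457)) = 36*(-596*(-1/3457)) = 36*(596/3457) = 21456/3457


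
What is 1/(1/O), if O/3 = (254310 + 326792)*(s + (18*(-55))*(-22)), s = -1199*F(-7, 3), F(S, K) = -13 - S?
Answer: 50510548044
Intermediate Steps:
s = 7194 (s = -1199*(-13 - 1*(-7)) = -1199*(-13 + 7) = -1199*(-6) = 7194)
O = 50510548044 (O = 3*((254310 + 326792)*(7194 + (18*(-55))*(-22))) = 3*(581102*(7194 - 990*(-22))) = 3*(581102*(7194 + 21780)) = 3*(581102*28974) = 3*16836849348 = 50510548044)
1/(1/O) = 1/(1/50510548044) = 50510548044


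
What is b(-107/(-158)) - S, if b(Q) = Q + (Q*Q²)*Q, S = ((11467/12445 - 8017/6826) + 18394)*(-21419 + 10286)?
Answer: 5420532529675445789728513/26470341059321360 ≈ 2.0478e+8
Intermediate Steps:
S = -17395767759063681/84949570 (S = ((11467*(1/12445) - 8017*1/6826) + 18394)*(-11133) = ((11467/12445 - 8017/6826) + 18394)*(-11133) = (-21497823/84949570 + 18394)*(-11133) = (1562540892757/84949570)*(-11133) = -17395767759063681/84949570 ≈ -2.0478e+8)
b(Q) = Q + Q⁴ (b(Q) = Q + Q³*Q = Q + Q⁴)
b(-107/(-158)) - S = (-107/(-158) + (-107/(-158))⁴) - 1*(-17395767759063681/84949570) = (-107*(-1/158) + (-107*(-1/158))⁴) + 17395767759063681/84949570 = (107/158 + (107/158)⁴) + 17395767759063681/84949570 = (107/158 + 131079601/623201296) + 17395767759063681/84949570 = 553120985/623201296 + 17395767759063681/84949570 = 5420532529675445789728513/26470341059321360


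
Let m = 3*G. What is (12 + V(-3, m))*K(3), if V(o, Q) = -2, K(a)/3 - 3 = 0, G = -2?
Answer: 90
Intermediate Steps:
K(a) = 9 (K(a) = 9 + 3*0 = 9 + 0 = 9)
m = -6 (m = 3*(-2) = -6)
(12 + V(-3, m))*K(3) = (12 - 2)*9 = 10*9 = 90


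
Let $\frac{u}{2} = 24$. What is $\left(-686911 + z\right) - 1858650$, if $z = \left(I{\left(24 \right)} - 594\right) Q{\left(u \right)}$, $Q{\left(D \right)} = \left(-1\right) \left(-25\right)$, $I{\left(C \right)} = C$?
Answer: $-2559811$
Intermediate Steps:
$u = 48$ ($u = 2 \cdot 24 = 48$)
$Q{\left(D \right)} = 25$
$z = -14250$ ($z = \left(24 - 594\right) 25 = \left(-570\right) 25 = -14250$)
$\left(-686911 + z\right) - 1858650 = \left(-686911 - 14250\right) - 1858650 = -701161 - 1858650 = -2559811$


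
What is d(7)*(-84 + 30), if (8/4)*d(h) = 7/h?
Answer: -27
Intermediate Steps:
d(h) = 7/(2*h) (d(h) = (7/h)/2 = 7/(2*h))
d(7)*(-84 + 30) = ((7/2)/7)*(-84 + 30) = ((7/2)*(1/7))*(-54) = (1/2)*(-54) = -27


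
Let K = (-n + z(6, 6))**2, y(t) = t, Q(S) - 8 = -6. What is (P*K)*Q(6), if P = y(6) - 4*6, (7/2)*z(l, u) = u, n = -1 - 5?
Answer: -104976/49 ≈ -2142.4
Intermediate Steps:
n = -6
z(l, u) = 2*u/7
Q(S) = 2 (Q(S) = 8 - 6 = 2)
P = -18 (P = 6 - 4*6 = 6 - 24 = -18)
K = 2916/49 (K = (-1*(-6) + (2/7)*6)**2 = (6 + 12/7)**2 = (54/7)**2 = 2916/49 ≈ 59.510)
(P*K)*Q(6) = -18*2916/49*2 = -52488/49*2 = -104976/49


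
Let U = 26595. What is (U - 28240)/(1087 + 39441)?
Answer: -1645/40528 ≈ -0.040589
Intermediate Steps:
(U - 28240)/(1087 + 39441) = (26595 - 28240)/(1087 + 39441) = -1645/40528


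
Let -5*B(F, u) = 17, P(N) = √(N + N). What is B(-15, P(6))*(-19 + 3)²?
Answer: -4352/5 ≈ -870.40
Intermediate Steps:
P(N) = √2*√N (P(N) = √(2*N) = √2*√N)
B(F, u) = -17/5 (B(F, u) = -⅕*17 = -17/5)
B(-15, P(6))*(-19 + 3)² = -17*(-19 + 3)²/5 = -17/5*(-16)² = -17/5*256 = -4352/5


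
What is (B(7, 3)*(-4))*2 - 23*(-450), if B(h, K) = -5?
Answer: 10390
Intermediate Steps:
(B(7, 3)*(-4))*2 - 23*(-450) = -5*(-4)*2 - 23*(-450) = 20*2 + 10350 = 40 + 10350 = 10390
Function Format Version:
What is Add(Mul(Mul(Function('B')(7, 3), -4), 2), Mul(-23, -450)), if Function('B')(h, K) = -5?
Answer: 10390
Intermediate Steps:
Add(Mul(Mul(Function('B')(7, 3), -4), 2), Mul(-23, -450)) = Add(Mul(Mul(-5, -4), 2), Mul(-23, -450)) = Add(Mul(20, 2), 10350) = Add(40, 10350) = 10390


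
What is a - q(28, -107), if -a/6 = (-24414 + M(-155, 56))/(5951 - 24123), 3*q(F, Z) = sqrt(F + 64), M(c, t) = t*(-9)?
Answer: -37377/4543 - 2*sqrt(23)/3 ≈ -11.425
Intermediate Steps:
M(c, t) = -9*t
q(F, Z) = sqrt(64 + F)/3 (q(F, Z) = sqrt(F + 64)/3 = sqrt(64 + F)/3)
a = -37377/4543 (a = -6*(-24414 - 9*56)/(5951 - 24123) = -6*(-24414 - 504)/(-18172) = -(-149508)*(-1)/18172 = -6*12459/9086 = -37377/4543 ≈ -8.2274)
a - q(28, -107) = -37377/4543 - sqrt(64 + 28)/3 = -37377/4543 - sqrt(92)/3 = -37377/4543 - 2*sqrt(23)/3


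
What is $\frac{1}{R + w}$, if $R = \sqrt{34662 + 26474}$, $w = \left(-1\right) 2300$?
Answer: $- \frac{575}{1307216} - \frac{\sqrt{3821}}{1307216} \approx -0.00048715$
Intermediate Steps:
$w = -2300$
$R = 4 \sqrt{3821}$ ($R = \sqrt{61136} = 4 \sqrt{3821} \approx 247.26$)
$\frac{1}{R + w} = \frac{1}{4 \sqrt{3821} - 2300} = \frac{1}{-2300 + 4 \sqrt{3821}}$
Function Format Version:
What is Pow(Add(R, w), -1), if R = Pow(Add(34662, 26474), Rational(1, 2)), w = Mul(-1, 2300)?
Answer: Add(Rational(-575, 1307216), Mul(Rational(-1, 1307216), Pow(3821, Rational(1, 2)))) ≈ -0.00048715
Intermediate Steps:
w = -2300
R = Mul(4, Pow(3821, Rational(1, 2))) (R = Pow(61136, Rational(1, 2)) = Mul(4, Pow(3821, Rational(1, 2))) ≈ 247.26)
Pow(Add(R, w), -1) = Pow(Add(Mul(4, Pow(3821, Rational(1, 2))), -2300), -1) = Pow(Add(-2300, Mul(4, Pow(3821, Rational(1, 2)))), -1)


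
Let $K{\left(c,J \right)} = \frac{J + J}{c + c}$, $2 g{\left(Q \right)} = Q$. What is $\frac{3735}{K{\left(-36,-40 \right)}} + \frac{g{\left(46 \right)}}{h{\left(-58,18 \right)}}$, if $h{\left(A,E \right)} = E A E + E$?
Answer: $\frac{31554389}{9387} \approx 3361.5$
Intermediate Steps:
$g{\left(Q \right)} = \frac{Q}{2}$
$h{\left(A,E \right)} = E + A E^{2}$ ($h{\left(A,E \right)} = A E E + E = A E^{2} + E = E + A E^{2}$)
$K{\left(c,J \right)} = \frac{J}{c}$ ($K{\left(c,J \right)} = \frac{2 J}{2 c} = 2 J \frac{1}{2 c} = \frac{J}{c}$)
$\frac{3735}{K{\left(-36,-40 \right)}} + \frac{g{\left(46 \right)}}{h{\left(-58,18 \right)}} = \frac{3735}{\left(-40\right) \frac{1}{-36}} + \frac{\frac{1}{2} \cdot 46}{18 \left(1 - 1044\right)} = \frac{3735}{\left(-40\right) \left(- \frac{1}{36}\right)} + \frac{23}{18 \left(1 - 1044\right)} = \frac{3735}{\frac{10}{9}} + \frac{23}{18 \left(-1043\right)} = 3735 \cdot \frac{9}{10} + \frac{23}{-18774} = \frac{6723}{2} + 23 \left(- \frac{1}{18774}\right) = \frac{6723}{2} - \frac{23}{18774} = \frac{31554389}{9387}$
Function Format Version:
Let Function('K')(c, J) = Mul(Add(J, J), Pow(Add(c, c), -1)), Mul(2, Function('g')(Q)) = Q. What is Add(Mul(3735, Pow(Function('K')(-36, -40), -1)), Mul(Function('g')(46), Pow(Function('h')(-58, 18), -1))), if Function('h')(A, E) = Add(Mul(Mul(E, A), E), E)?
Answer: Rational(31554389, 9387) ≈ 3361.5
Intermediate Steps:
Function('g')(Q) = Mul(Rational(1, 2), Q)
Function('h')(A, E) = Add(E, Mul(A, Pow(E, 2))) (Function('h')(A, E) = Add(Mul(Mul(A, E), E), E) = Add(Mul(A, Pow(E, 2)), E) = Add(E, Mul(A, Pow(E, 2))))
Function('K')(c, J) = Mul(J, Pow(c, -1)) (Function('K')(c, J) = Mul(Mul(2, J), Pow(Mul(2, c), -1)) = Mul(Mul(2, J), Mul(Rational(1, 2), Pow(c, -1))) = Mul(J, Pow(c, -1)))
Add(Mul(3735, Pow(Function('K')(-36, -40), -1)), Mul(Function('g')(46), Pow(Function('h')(-58, 18), -1))) = Add(Mul(3735, Pow(Mul(-40, Pow(-36, -1)), -1)), Mul(Mul(Rational(1, 2), 46), Pow(Mul(18, Add(1, Mul(-58, 18))), -1))) = Add(Mul(3735, Pow(Mul(-40, Rational(-1, 36)), -1)), Mul(23, Pow(Mul(18, Add(1, -1044)), -1))) = Add(Mul(3735, Pow(Rational(10, 9), -1)), Mul(23, Pow(Mul(18, -1043), -1))) = Add(Mul(3735, Rational(9, 10)), Mul(23, Pow(-18774, -1))) = Add(Rational(6723, 2), Mul(23, Rational(-1, 18774))) = Add(Rational(6723, 2), Rational(-23, 18774)) = Rational(31554389, 9387)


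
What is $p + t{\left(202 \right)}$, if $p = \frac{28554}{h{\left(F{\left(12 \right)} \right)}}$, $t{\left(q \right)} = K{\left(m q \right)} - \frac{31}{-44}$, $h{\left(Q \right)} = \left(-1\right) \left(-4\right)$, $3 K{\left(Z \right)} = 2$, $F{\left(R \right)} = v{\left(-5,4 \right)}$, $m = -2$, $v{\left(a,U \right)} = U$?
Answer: $\frac{942463}{132} \approx 7139.9$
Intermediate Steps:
$F{\left(R \right)} = 4$
$K{\left(Z \right)} = \frac{2}{3}$ ($K{\left(Z \right)} = \frac{1}{3} \cdot 2 = \frac{2}{3}$)
$h{\left(Q \right)} = 4$
$t{\left(q \right)} = \frac{181}{132}$ ($t{\left(q \right)} = \frac{2}{3} - \frac{31}{-44} = \frac{2}{3} - 31 \left(- \frac{1}{44}\right) = \frac{2}{3} - - \frac{31}{44} = \frac{2}{3} + \frac{31}{44} = \frac{181}{132}$)
$p = \frac{14277}{2}$ ($p = \frac{28554}{4} = 28554 \cdot \frac{1}{4} = \frac{14277}{2} \approx 7138.5$)
$p + t{\left(202 \right)} = \frac{14277}{2} + \frac{181}{132} = \frac{942463}{132}$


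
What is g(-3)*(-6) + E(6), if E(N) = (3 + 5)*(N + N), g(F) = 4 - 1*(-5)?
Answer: 42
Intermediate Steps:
g(F) = 9 (g(F) = 4 + 5 = 9)
E(N) = 16*N (E(N) = 8*(2*N) = 16*N)
g(-3)*(-6) + E(6) = 9*(-6) + 16*6 = -54 + 96 = 42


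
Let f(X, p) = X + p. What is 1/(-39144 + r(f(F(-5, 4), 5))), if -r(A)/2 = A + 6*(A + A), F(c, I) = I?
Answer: -1/39378 ≈ -2.5395e-5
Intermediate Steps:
r(A) = -26*A (r(A) = -2*(A + 6*(A + A)) = -2*(A + 6*(2*A)) = -2*(A + 12*A) = -26*A)
1/(-39144 + r(f(F(-5, 4), 5))) = 1/(-39144 - 26*(4 + 5)) = 1/(-39144 - 26*9) = 1/(-39144 - 234) = 1/(-39378) = -1/39378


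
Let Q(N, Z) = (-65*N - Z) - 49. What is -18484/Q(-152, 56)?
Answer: -18484/9775 ≈ -1.8909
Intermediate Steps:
Q(N, Z) = -49 - Z - 65*N (Q(N, Z) = (-Z - 65*N) - 49 = -49 - Z - 65*N)
-18484/Q(-152, 56) = -18484/(-49 - 1*56 - 65*(-152)) = -18484/(-49 - 56 + 9880) = -18484/9775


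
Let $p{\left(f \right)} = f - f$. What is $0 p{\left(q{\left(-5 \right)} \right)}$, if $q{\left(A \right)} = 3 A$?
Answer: $0$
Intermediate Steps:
$p{\left(f \right)} = 0$
$0 p{\left(q{\left(-5 \right)} \right)} = 0 \cdot 0 = 0$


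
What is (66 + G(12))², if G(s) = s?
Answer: 6084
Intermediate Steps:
(66 + G(12))² = (66 + 12)² = 78² = 6084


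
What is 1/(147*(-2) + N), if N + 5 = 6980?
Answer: 1/6681 ≈ 0.00014968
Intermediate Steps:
N = 6975 (N = -5 + 6980 = 6975)
1/(147*(-2) + N) = 1/(147*(-2) + 6975) = 1/(-294 + 6975) = 1/6681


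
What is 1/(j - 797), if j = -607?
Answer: -1/1404 ≈ -0.00071225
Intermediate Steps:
1/(j - 797) = 1/(-607 - 797) = 1/(-1404) = -1/1404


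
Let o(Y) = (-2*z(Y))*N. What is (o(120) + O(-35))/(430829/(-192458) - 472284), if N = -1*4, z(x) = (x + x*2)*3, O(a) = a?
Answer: -236585870/12985037843 ≈ -0.018220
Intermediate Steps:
z(x) = 9*x (z(x) = (x + 2*x)*3 = (3*x)*3 = 9*x)
N = -4
o(Y) = 72*Y (o(Y) = -18*Y*(-4) = 72*Y)
(o(120) + O(-35))/(430829/(-192458) - 472284) = (72*120 - 35)/(430829/(-192458) - 472284) = (8640 - 35)/(430829*(-1/192458) - 472284) = 8605/(-61547/27494 - 472284) = 8605/(-12985037843/27494) = 8605*(-27494/12985037843) = -236585870/12985037843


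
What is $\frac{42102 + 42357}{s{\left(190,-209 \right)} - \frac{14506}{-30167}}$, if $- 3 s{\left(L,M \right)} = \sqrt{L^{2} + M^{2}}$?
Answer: $- \frac{332635227447762}{72602636815985} - \frac{4381118875451907 \sqrt{221}}{72602636815985} \approx -901.66$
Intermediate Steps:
$s{\left(L,M \right)} = - \frac{\sqrt{L^{2} + M^{2}}}{3}$
$\frac{42102 + 42357}{s{\left(190,-209 \right)} - \frac{14506}{-30167}} = \frac{42102 + 42357}{- \frac{\sqrt{190^{2} + \left(-209\right)^{2}}}{3} - \frac{14506}{-30167}} = \frac{84459}{- \frac{\sqrt{36100 + 43681}}{3} - - \frac{14506}{30167}} = \frac{84459}{- \frac{\sqrt{79781}}{3} + \frac{14506}{30167}} = \frac{84459}{- \frac{19 \sqrt{221}}{3} + \frac{14506}{30167}} = \frac{84459}{\frac{14506}{30167} - \frac{19 \sqrt{221}}{3}}$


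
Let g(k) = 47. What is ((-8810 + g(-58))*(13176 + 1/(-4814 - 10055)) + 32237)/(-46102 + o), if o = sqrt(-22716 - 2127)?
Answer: 11303647629961816/4514694111949 + 22312089157228*I*sqrt(3)/4514694111949 ≈ 2503.7 + 8.56*I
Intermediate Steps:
o = 91*I*sqrt(3) (o = sqrt(-24843) = 91*I*sqrt(3) ≈ 157.62*I)
((-8810 + g(-58))*(13176 + 1/(-4814 - 10055)) + 32237)/(-46102 + o) = ((-8810 + 47)*(13176 + 1/(-4814 - 10055)) + 32237)/(-46102 + 91*I*sqrt(3)) = (-8763*(13176 + 1/(-14869)) + 32237)/(-46102 + 91*I*sqrt(3)) = (-8763*(13176 - 1/14869) + 32237)/(-46102 + 91*I*sqrt(3)) = (-8763*195913943/14869 + 32237)/(-46102 + 91*I*sqrt(3)) = (-1716793882509/14869 + 32237)/(-46102 + 91*I*sqrt(3)) = -1716314550556/(14869*(-46102 + 91*I*sqrt(3)))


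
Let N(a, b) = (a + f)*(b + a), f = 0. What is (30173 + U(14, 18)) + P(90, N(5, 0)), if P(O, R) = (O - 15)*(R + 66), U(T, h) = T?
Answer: 37012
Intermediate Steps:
N(a, b) = a*(a + b) (N(a, b) = (a + 0)*(b + a) = a*(a + b))
P(O, R) = (-15 + O)*(66 + R)
(30173 + U(14, 18)) + P(90, N(5, 0)) = (30173 + 14) + (-990 - 75*(5 + 0) + 66*90 + 90*(5*(5 + 0))) = 30187 + (-990 - 75*5 + 5940 + 90*(5*5)) = 30187 + (-990 - 15*25 + 5940 + 90*25) = 30187 + (-990 - 375 + 5940 + 2250) = 30187 + 6825 = 37012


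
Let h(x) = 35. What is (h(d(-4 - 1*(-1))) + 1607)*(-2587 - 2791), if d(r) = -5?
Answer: -8830676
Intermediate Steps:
(h(d(-4 - 1*(-1))) + 1607)*(-2587 - 2791) = (35 + 1607)*(-2587 - 2791) = 1642*(-5378) = -8830676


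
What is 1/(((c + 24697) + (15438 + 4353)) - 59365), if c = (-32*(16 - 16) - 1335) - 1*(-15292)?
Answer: -1/920 ≈ -0.0010870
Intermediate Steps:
c = 13957 (c = (-32*0 - 1335) + 15292 = (0 - 1335) + 15292 = -1335 + 15292 = 13957)
1/(((c + 24697) + (15438 + 4353)) - 59365) = 1/(((13957 + 24697) + (15438 + 4353)) - 59365) = 1/((38654 + 19791) - 59365) = 1/(58445 - 59365) = 1/(-920) = -1/920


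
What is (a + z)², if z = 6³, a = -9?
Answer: 42849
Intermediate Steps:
z = 216
(a + z)² = (-9 + 216)² = 207² = 42849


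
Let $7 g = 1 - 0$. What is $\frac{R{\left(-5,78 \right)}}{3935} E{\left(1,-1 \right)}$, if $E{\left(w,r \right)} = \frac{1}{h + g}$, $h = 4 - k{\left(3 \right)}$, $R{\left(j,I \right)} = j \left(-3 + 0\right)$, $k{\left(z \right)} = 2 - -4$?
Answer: $- \frac{21}{10231} \approx -0.0020526$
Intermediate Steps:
$g = \frac{1}{7}$ ($g = \frac{1 - 0}{7} = \frac{1 + 0}{7} = \frac{1}{7} \cdot 1 = \frac{1}{7} \approx 0.14286$)
$k{\left(z \right)} = 6$ ($k{\left(z \right)} = 2 + 4 = 6$)
$R{\left(j,I \right)} = - 3 j$ ($R{\left(j,I \right)} = j \left(-3\right) = - 3 j$)
$h = -2$ ($h = 4 - 6 = -2$)
$E{\left(w,r \right)} = - \frac{7}{13}$ ($E{\left(w,r \right)} = \frac{1}{-2 + \frac{1}{7}} = \frac{1}{- \frac{13}{7}} = - \frac{7}{13}$)
$\frac{R{\left(-5,78 \right)}}{3935} E{\left(1,-1 \right)} = \frac{\left(-3\right) \left(-5\right)}{3935} \left(- \frac{7}{13}\right) = 15 \cdot \frac{1}{3935} \left(- \frac{7}{13}\right) = \frac{3}{787} \left(- \frac{7}{13}\right) = - \frac{21}{10231}$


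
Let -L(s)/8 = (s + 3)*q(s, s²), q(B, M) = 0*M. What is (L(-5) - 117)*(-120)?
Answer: 14040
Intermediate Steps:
q(B, M) = 0
L(s) = 0 (L(s) = -8*(s + 3)*0 = -8*(3 + s)*0 = -8*0 = 0)
(L(-5) - 117)*(-120) = (0 - 117)*(-120) = -117*(-120) = 14040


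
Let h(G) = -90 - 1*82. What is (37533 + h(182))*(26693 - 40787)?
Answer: -526565934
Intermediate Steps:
h(G) = -172 (h(G) = -90 - 82 = -172)
(37533 + h(182))*(26693 - 40787) = (37533 - 172)*(26693 - 40787) = 37361*(-14094) = -526565934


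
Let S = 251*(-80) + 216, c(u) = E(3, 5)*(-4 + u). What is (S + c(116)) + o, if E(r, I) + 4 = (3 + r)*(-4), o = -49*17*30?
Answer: -47990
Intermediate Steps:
o = -24990 (o = -833*30 = -24990)
E(r, I) = -16 - 4*r (E(r, I) = -4 + (3 + r)*(-4) = -4 + (-12 - 4*r) = -16 - 4*r)
c(u) = 112 - 28*u (c(u) = (-16 - 4*3)*(-4 + u) = (-16 - 12)*(-4 + u) = -28*(-4 + u) = 112 - 28*u)
S = -19864 (S = -20080 + 216 = -19864)
(S + c(116)) + o = (-19864 + (112 - 28*116)) - 24990 = (-19864 + (112 - 3248)) - 24990 = (-19864 - 3136) - 24990 = -23000 - 24990 = -47990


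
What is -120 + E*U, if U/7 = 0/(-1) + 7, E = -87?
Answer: -4383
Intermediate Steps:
U = 49 (U = 7*(0/(-1) + 7) = 7*(0*(-1) + 7) = 7*(0 + 7) = 7*7 = 49)
-120 + E*U = -120 - 87*49 = -120 - 4263 = -4383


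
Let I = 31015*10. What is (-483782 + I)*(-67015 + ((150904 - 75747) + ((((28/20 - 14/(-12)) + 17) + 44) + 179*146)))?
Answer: -89436714592/15 ≈ -5.9624e+9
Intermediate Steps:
I = 310150
(-483782 + I)*(-67015 + ((150904 - 75747) + ((((28/20 - 14/(-12)) + 17) + 44) + 179*146))) = (-483782 + 310150)*(-67015 + ((150904 - 75747) + ((((28/20 - 14/(-12)) + 17) + 44) + 179*146))) = -173632*(-67015 + (75157 + ((((28*(1/20) - 14*(-1/12)) + 17) + 44) + 26134))) = -173632*(-67015 + (75157 + ((((7/5 + 7/6) + 17) + 44) + 26134))) = -173632*(-67015 + (75157 + (((77/30 + 17) + 44) + 26134))) = -173632*(-67015 + (75157 + ((587/30 + 44) + 26134))) = -173632*(-67015 + (75157 + (1907/30 + 26134))) = -173632*(-67015 + (75157 + 785927/30)) = -173632*(-67015 + 3040637/30) = -173632*1030187/30 = -89436714592/15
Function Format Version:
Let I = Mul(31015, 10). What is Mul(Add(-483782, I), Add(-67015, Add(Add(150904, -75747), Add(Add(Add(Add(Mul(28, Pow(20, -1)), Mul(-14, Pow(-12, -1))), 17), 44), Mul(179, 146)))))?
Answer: Rational(-89436714592, 15) ≈ -5.9624e+9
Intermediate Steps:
I = 310150
Mul(Add(-483782, I), Add(-67015, Add(Add(150904, -75747), Add(Add(Add(Add(Mul(28, Pow(20, -1)), Mul(-14, Pow(-12, -1))), 17), 44), Mul(179, 146))))) = Mul(Add(-483782, 310150), Add(-67015, Add(Add(150904, -75747), Add(Add(Add(Add(Mul(28, Pow(20, -1)), Mul(-14, Pow(-12, -1))), 17), 44), Mul(179, 146))))) = Mul(-173632, Add(-67015, Add(75157, Add(Add(Add(Add(Mul(28, Rational(1, 20)), Mul(-14, Rational(-1, 12))), 17), 44), 26134)))) = Mul(-173632, Add(-67015, Add(75157, Add(Add(Add(Add(Rational(7, 5), Rational(7, 6)), 17), 44), 26134)))) = Mul(-173632, Add(-67015, Add(75157, Add(Add(Add(Rational(77, 30), 17), 44), 26134)))) = Mul(-173632, Add(-67015, Add(75157, Add(Add(Rational(587, 30), 44), 26134)))) = Mul(-173632, Add(-67015, Add(75157, Add(Rational(1907, 30), 26134)))) = Mul(-173632, Add(-67015, Add(75157, Rational(785927, 30)))) = Mul(-173632, Add(-67015, Rational(3040637, 30))) = Mul(-173632, Rational(1030187, 30)) = Rational(-89436714592, 15)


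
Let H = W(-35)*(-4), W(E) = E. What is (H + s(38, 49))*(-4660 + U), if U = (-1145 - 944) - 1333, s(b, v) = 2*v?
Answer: -1923516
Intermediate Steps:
U = -3422 (U = -2089 - 1333 = -3422)
H = 140 (H = -35*(-4) = 140)
(H + s(38, 49))*(-4660 + U) = (140 + 2*49)*(-4660 - 3422) = (140 + 98)*(-8082) = 238*(-8082) = -1923516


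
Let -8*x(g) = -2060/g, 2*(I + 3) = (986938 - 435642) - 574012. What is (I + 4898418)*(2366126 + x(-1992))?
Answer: 15356184575264911/1328 ≈ 1.1563e+13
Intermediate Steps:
I = -11361 (I = -3 + ((986938 - 435642) - 574012)/2 = -3 + (551296 - 574012)/2 = -3 + (½)*(-22716) = -3 - 11358 = -11361)
x(g) = 515/(2*g) (x(g) = -(-515)/(2*g) = 515/(2*g))
(I + 4898418)*(2366126 + x(-1992)) = (-11361 + 4898418)*(2366126 + (515/2)/(-1992)) = 4887057*(2366126 + (515/2)*(-1/1992)) = 4887057*(2366126 - 515/3984) = 4887057*(9426645469/3984) = 15356184575264911/1328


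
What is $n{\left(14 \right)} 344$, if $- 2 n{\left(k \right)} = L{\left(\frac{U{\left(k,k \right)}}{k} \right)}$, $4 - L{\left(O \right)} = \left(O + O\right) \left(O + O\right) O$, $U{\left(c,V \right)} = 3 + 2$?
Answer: $- \frac{225234}{343} \approx -656.66$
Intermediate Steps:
$U{\left(c,V \right)} = 5$
$L{\left(O \right)} = 4 - 4 O^{3}$ ($L{\left(O \right)} = 4 - \left(O + O\right) \left(O + O\right) O = 4 - 2 O 2 O O = 4 - 4 O^{2} O = 4 - 4 O^{3}$)
$n{\left(k \right)} = -2 + \frac{250}{k^{3}}$ ($n{\left(k \right)} = - \frac{4 - 4 \left(\frac{5}{k}\right)^{3}}{2} = - \frac{4 - 4 \frac{125}{k^{3}}}{2} = - \frac{4 - \frac{500}{k^{3}}}{2} = -2 + \frac{250}{k^{3}}$)
$n{\left(14 \right)} 344 = \left(-2 + \frac{250}{2744}\right) 344 = \left(-2 + 250 \cdot \frac{1}{2744}\right) 344 = \left(-2 + \frac{125}{1372}\right) 344 = \left(- \frac{2619}{1372}\right) 344 = - \frac{225234}{343}$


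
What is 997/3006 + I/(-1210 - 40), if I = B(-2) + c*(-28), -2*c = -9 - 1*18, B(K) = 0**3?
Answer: 1191259/1878750 ≈ 0.63407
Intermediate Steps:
B(K) = 0
c = 27/2 (c = -(-9 - 1*18)/2 = -(-9 - 18)/2 = -1/2*(-27) = 27/2 ≈ 13.500)
I = -378 (I = 0 + (27/2)*(-28) = 0 - 378 = -378)
997/3006 + I/(-1210 - 40) = 997/3006 - 378/(-1210 - 40) = 997*(1/3006) - 378/(-1250) = 997/3006 - 378*(-1/1250) = 997/3006 + 189/625 = 1191259/1878750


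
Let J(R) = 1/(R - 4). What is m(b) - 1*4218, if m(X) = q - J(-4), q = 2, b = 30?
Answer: -33727/8 ≈ -4215.9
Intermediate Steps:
J(R) = 1/(-4 + R)
m(X) = 17/8 (m(X) = 2 - 1/(-4 - 4) = 2 - 1/(-8) = 2 - 1*(-⅛) = 2 + ⅛ = 17/8)
m(b) - 1*4218 = 17/8 - 1*4218 = 17/8 - 4218 = -33727/8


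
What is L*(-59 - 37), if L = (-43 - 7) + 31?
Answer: 1824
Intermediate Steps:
L = -19 (L = -50 + 31 = -19)
L*(-59 - 37) = -19*(-59 - 37) = -19*(-96) = 1824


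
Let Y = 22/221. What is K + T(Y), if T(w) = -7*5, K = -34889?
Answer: -34924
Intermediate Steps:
Y = 22/221 (Y = 22*(1/221) = 22/221 ≈ 0.099548)
T(w) = -35
K + T(Y) = -34889 - 35 = -34924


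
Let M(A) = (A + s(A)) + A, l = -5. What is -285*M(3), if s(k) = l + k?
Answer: -1140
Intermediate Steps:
s(k) = -5 + k
M(A) = -5 + 3*A (M(A) = (A + (-5 + A)) + A = (-5 + 2*A) + A = -5 + 3*A)
-285*M(3) = -285*(-5 + 3*3) = -285*(-5 + 9) = -285*4 = -1140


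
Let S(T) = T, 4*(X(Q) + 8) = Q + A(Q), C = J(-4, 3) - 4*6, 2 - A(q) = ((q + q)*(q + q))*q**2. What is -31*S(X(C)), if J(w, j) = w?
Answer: 38109571/2 ≈ 1.9055e+7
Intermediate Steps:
A(q) = 2 - 4*q**4 (A(q) = 2 - (q + q)*(q + q)*q**2 = 2 - (2*q)*(2*q)*q**2 = 2 - 4*q**2*q**2 = 2 - 4*q**4)
C = -28 (C = -4 - 4*6 = -4 - 24 = -28)
X(Q) = -15/2 - Q**4 + Q/4 (X(Q) = -8 + (Q + (2 - 4*Q**4))/4 = -8 + (2 + Q - 4*Q**4)/4 = -8 + (1/2 - Q**4 + Q/4) = -15/2 - Q**4 + Q/4)
-31*S(X(C)) = -31*(-15/2 - 1*(-28)**4 + (1/4)*(-28)) = -31*(-15/2 - 1*614656 - 7) = -31*(-15/2 - 614656 - 7) = -31*(-1229341/2) = 38109571/2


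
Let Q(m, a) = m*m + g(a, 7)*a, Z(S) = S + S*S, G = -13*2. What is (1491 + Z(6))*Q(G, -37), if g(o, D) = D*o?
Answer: 15727047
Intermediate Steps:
G = -26
Z(S) = S + S²
Q(m, a) = m² + 7*a² (Q(m, a) = m*m + (7*a)*a = m² + 7*a²)
(1491 + Z(6))*Q(G, -37) = (1491 + 6*(1 + 6))*((-26)² + 7*(-37)²) = (1491 + 6*7)*(676 + 7*1369) = (1491 + 42)*(676 + 9583) = 1533*10259 = 15727047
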